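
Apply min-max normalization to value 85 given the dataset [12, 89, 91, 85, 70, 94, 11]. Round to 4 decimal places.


Min = 11, Max = 94
Range = 94 - 11 = 83
Scaled = (x - min) / (max - min)
= (85 - 11) / 83
= 74 / 83
= 0.8916

0.8916


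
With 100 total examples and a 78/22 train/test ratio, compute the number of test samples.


Train samples = 100 * 78% = 78
Test samples = 100 - 78
= 22

22


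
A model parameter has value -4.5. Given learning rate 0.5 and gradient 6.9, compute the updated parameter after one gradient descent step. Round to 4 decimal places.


w_new = w_old - lr * gradient
= -4.5 - 0.5 * 6.9
= -4.5 - (3.45)
= -7.9500

-7.9500


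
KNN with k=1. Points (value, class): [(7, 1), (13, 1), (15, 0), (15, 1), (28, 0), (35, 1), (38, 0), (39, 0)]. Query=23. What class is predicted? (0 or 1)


Distances from query 23:
Point 28 (class 0): distance = 5
K=1 nearest neighbors: classes = [0]
Votes for class 1: 0 / 1
Majority vote => class 0

0


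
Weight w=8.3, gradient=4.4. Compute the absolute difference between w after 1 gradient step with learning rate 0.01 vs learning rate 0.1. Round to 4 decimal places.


With lr=0.01: w_new = 8.3 - 0.01 * 4.4 = 8.256
With lr=0.1: w_new = 8.3 - 0.1 * 4.4 = 7.86
Absolute difference = |8.256 - 7.86|
= 0.3960

0.3960


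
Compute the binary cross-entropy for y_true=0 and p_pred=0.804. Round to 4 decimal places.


For y=0: Loss = -log(1-p)
= -log(1 - 0.804)
= -log(0.196)
= -(-1.6296)
= 1.6296

1.6296


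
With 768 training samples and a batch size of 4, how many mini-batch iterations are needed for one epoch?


Iterations per epoch = dataset_size / batch_size
= 768 / 4
= 192

192


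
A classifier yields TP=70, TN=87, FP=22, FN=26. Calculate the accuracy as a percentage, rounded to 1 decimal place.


Accuracy = (TP + TN) / (TP + TN + FP + FN) * 100
= (70 + 87) / (70 + 87 + 22 + 26)
= 157 / 205
= 0.7659
= 76.6%

76.6


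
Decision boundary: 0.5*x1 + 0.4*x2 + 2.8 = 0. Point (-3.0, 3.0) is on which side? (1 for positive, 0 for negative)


Compute 0.5 * -3.0 + 0.4 * 3.0 + 2.8
= -1.5 + 1.2 + 2.8
= 2.5
Since 2.5 >= 0, the point is on the positive side.

1


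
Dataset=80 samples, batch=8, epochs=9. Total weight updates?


Iterations per epoch = 80 / 8 = 10
Total updates = iterations_per_epoch * epochs
= 10 * 9
= 90

90


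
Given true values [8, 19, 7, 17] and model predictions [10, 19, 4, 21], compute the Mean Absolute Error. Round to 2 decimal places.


Absolute errors: [2, 0, 3, 4]
Sum of absolute errors = 9
MAE = 9 / 4 = 2.25

2.25


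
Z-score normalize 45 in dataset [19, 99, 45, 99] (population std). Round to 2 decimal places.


Mean = (19 + 99 + 45 + 99) / 4 = 65.5
Variance = sum((x_i - mean)^2) / n = 1206.75
Std = sqrt(1206.75) = 34.7383
Z = (x - mean) / std
= (45 - 65.5) / 34.7383
= -20.5 / 34.7383
= -0.59

-0.59


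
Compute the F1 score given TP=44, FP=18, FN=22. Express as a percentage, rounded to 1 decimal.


Precision = TP / (TP + FP) = 44 / 62 = 0.7097
Recall = TP / (TP + FN) = 44 / 66 = 0.6667
F1 = 2 * P * R / (P + R)
= 2 * 0.7097 * 0.6667 / (0.7097 + 0.6667)
= 0.9462 / 1.3763
= 0.6875
As percentage: 68.8%

68.8


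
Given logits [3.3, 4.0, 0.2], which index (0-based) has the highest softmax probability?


Softmax is a monotonic transformation, so it preserves the argmax.
We need to find the index of the maximum logit.
Index 0: 3.3
Index 1: 4.0
Index 2: 0.2
Maximum logit = 4.0 at index 1

1


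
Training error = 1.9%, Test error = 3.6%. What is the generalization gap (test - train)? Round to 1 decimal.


Generalization gap = test_error - train_error
= 3.6 - 1.9
= 1.7%
A small gap suggests good generalization.

1.7


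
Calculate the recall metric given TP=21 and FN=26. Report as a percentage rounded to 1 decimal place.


Recall = TP / (TP + FN) * 100
= 21 / (21 + 26)
= 21 / 47
= 0.4468
= 44.7%

44.7


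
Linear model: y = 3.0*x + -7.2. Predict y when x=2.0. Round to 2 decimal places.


y = 3.0 * 2.0 + (-7.2)
= 6.0 + (-7.2)
= -1.20

-1.20


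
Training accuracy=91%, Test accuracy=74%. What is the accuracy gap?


Gap = train_accuracy - test_accuracy
= 91 - 74
= 17%
This gap suggests the model is overfitting.

17


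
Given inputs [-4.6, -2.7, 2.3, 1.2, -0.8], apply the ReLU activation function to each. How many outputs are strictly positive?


ReLU(x) = max(0, x) for each element:
ReLU(-4.6) = 0
ReLU(-2.7) = 0
ReLU(2.3) = 2.3
ReLU(1.2) = 1.2
ReLU(-0.8) = 0
Active neurons (>0): 2

2


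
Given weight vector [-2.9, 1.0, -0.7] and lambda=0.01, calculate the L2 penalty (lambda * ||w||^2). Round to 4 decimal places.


Squaring each weight:
(-2.9)^2 = 8.41
1.0^2 = 1.0
(-0.7)^2 = 0.49
Sum of squares = 9.9
Penalty = 0.01 * 9.9 = 0.0990

0.0990


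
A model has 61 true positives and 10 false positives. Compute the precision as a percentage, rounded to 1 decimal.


Precision = TP / (TP + FP) * 100
= 61 / (61 + 10)
= 61 / 71
= 0.8592
= 85.9%

85.9


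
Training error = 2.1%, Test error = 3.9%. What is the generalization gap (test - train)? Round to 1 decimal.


Generalization gap = test_error - train_error
= 3.9 - 2.1
= 1.8%
A small gap suggests good generalization.

1.8


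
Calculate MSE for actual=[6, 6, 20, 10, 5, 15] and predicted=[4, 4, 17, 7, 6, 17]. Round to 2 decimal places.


Differences: [2, 2, 3, 3, -1, -2]
Squared errors: [4, 4, 9, 9, 1, 4]
Sum of squared errors = 31
MSE = 31 / 6 = 5.17

5.17


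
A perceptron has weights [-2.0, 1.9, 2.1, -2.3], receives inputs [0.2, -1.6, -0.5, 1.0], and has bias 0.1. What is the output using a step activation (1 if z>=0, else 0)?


z = w . x + b
= -2.0*0.2 + 1.9*-1.6 + 2.1*-0.5 + -2.3*1.0 + 0.1
= -0.4 + -3.04 + -1.05 + -2.3 + 0.1
= -6.79 + 0.1
= -6.69
Since z = -6.69 < 0, output = 0

0


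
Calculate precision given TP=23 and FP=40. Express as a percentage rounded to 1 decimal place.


Precision = TP / (TP + FP) * 100
= 23 / (23 + 40)
= 23 / 63
= 0.3651
= 36.5%

36.5


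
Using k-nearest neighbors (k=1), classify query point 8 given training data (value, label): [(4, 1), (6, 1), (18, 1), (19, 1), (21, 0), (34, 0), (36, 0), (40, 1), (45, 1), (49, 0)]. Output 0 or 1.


Distances from query 8:
Point 6 (class 1): distance = 2
K=1 nearest neighbors: classes = [1]
Votes for class 1: 1 / 1
Majority vote => class 1

1


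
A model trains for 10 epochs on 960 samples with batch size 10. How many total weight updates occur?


Iterations per epoch = 960 / 10 = 96
Total updates = iterations_per_epoch * epochs
= 96 * 10
= 960

960


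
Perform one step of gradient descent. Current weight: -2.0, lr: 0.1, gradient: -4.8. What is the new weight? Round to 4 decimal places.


w_new = w_old - lr * gradient
= -2.0 - 0.1 * -4.8
= -2.0 - (-0.48)
= -1.5200

-1.5200


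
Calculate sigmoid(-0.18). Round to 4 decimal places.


sigmoid(z) = 1 / (1 + exp(-z))
exp(-(-0.18)) = exp(0.18) = 1.1972
1 + 1.1972 = 2.1972
1 / 2.1972 = 0.4551

0.4551


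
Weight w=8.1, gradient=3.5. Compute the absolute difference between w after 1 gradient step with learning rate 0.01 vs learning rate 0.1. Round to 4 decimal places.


With lr=0.01: w_new = 8.1 - 0.01 * 3.5 = 8.065
With lr=0.1: w_new = 8.1 - 0.1 * 3.5 = 7.75
Absolute difference = |8.065 - 7.75|
= 0.3150

0.3150


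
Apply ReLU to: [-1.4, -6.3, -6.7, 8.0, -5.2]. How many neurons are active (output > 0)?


ReLU(x) = max(0, x) for each element:
ReLU(-1.4) = 0
ReLU(-6.3) = 0
ReLU(-6.7) = 0
ReLU(8.0) = 8.0
ReLU(-5.2) = 0
Active neurons (>0): 1

1


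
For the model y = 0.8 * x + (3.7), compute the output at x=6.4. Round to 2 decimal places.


y = 0.8 * 6.4 + (3.7)
= 5.12 + (3.7)
= 8.82

8.82


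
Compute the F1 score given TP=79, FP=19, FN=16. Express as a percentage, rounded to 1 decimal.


Precision = TP / (TP + FP) = 79 / 98 = 0.8061
Recall = TP / (TP + FN) = 79 / 95 = 0.8316
F1 = 2 * P * R / (P + R)
= 2 * 0.8061 * 0.8316 / (0.8061 + 0.8316)
= 1.3407 / 1.6377
= 0.8187
As percentage: 81.9%

81.9


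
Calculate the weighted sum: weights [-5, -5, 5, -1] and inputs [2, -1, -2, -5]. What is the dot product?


Element-wise products:
-5 * 2 = -10
-5 * -1 = 5
5 * -2 = -10
-1 * -5 = 5
Sum = -10 + 5 + -10 + 5
= -10

-10


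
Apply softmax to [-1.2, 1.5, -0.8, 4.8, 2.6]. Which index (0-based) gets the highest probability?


Softmax is a monotonic transformation, so it preserves the argmax.
We need to find the index of the maximum logit.
Index 0: -1.2
Index 1: 1.5
Index 2: -0.8
Index 3: 4.8
Index 4: 2.6
Maximum logit = 4.8 at index 3

3


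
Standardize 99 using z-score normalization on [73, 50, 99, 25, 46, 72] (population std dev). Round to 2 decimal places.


Mean = (73 + 50 + 99 + 25 + 46 + 72) / 6 = 60.8333
Variance = sum((x_i - mean)^2) / n = 558.4722
Std = sqrt(558.4722) = 23.632
Z = (x - mean) / std
= (99 - 60.8333) / 23.632
= 38.1667 / 23.632
= 1.62

1.62


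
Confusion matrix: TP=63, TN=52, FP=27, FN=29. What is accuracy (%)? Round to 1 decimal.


Accuracy = (TP + TN) / (TP + TN + FP + FN) * 100
= (63 + 52) / (63 + 52 + 27 + 29)
= 115 / 171
= 0.6725
= 67.3%

67.3


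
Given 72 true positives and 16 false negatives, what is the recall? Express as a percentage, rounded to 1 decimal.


Recall = TP / (TP + FN) * 100
= 72 / (72 + 16)
= 72 / 88
= 0.8182
= 81.8%

81.8


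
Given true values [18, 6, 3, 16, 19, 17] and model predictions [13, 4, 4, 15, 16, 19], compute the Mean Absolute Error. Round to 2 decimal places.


Absolute errors: [5, 2, 1, 1, 3, 2]
Sum of absolute errors = 14
MAE = 14 / 6 = 2.33

2.33


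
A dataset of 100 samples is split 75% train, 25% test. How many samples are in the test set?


Train samples = 100 * 75% = 75
Test samples = 100 - 75
= 25

25


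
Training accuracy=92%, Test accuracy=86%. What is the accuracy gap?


Gap = train_accuracy - test_accuracy
= 92 - 86
= 6%
This moderate gap may indicate mild overfitting.

6


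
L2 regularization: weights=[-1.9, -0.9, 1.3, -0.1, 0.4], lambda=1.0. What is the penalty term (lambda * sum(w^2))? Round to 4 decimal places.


Squaring each weight:
(-1.9)^2 = 3.61
(-0.9)^2 = 0.81
1.3^2 = 1.69
(-0.1)^2 = 0.01
0.4^2 = 0.16
Sum of squares = 6.28
Penalty = 1.0 * 6.28 = 6.2800

6.2800


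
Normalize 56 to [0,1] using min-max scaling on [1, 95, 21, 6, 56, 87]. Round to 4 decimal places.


Min = 1, Max = 95
Range = 95 - 1 = 94
Scaled = (x - min) / (max - min)
= (56 - 1) / 94
= 55 / 94
= 0.5851

0.5851


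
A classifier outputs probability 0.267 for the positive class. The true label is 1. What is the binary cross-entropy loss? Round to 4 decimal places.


For y=1: Loss = -log(p)
= -log(0.267)
= -(-1.3205)
= 1.3205

1.3205


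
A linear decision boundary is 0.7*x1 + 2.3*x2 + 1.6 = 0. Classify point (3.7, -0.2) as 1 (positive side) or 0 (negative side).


Compute 0.7 * 3.7 + 2.3 * -0.2 + 1.6
= 2.59 + -0.46 + 1.6
= 3.73
Since 3.73 >= 0, the point is on the positive side.

1


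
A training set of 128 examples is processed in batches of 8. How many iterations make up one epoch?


Iterations per epoch = dataset_size / batch_size
= 128 / 8
= 16

16


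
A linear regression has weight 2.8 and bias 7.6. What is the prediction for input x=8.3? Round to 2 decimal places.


y = 2.8 * 8.3 + (7.6)
= 23.24 + (7.6)
= 30.84

30.84


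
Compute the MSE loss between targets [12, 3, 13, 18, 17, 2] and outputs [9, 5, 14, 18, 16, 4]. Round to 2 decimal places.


Differences: [3, -2, -1, 0, 1, -2]
Squared errors: [9, 4, 1, 0, 1, 4]
Sum of squared errors = 19
MSE = 19 / 6 = 3.17

3.17


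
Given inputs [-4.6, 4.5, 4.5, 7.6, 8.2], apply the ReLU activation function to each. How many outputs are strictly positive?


ReLU(x) = max(0, x) for each element:
ReLU(-4.6) = 0
ReLU(4.5) = 4.5
ReLU(4.5) = 4.5
ReLU(7.6) = 7.6
ReLU(8.2) = 8.2
Active neurons (>0): 4

4


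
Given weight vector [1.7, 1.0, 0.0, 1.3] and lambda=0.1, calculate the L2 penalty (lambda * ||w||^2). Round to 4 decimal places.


Squaring each weight:
1.7^2 = 2.89
1.0^2 = 1.0
0.0^2 = 0.0
1.3^2 = 1.69
Sum of squares = 5.58
Penalty = 0.1 * 5.58 = 0.5580

0.5580


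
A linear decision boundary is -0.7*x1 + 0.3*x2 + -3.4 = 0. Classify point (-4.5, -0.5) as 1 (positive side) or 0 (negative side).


Compute -0.7 * -4.5 + 0.3 * -0.5 + -3.4
= 3.15 + -0.15 + -3.4
= -0.4
Since -0.4 < 0, the point is on the negative side.

0


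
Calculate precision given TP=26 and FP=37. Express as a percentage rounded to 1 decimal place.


Precision = TP / (TP + FP) * 100
= 26 / (26 + 37)
= 26 / 63
= 0.4127
= 41.3%

41.3


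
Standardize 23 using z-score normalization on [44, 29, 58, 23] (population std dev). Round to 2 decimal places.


Mean = (44 + 29 + 58 + 23) / 4 = 38.5
Variance = sum((x_i - mean)^2) / n = 185.25
Std = sqrt(185.25) = 13.6107
Z = (x - mean) / std
= (23 - 38.5) / 13.6107
= -15.5 / 13.6107
= -1.14

-1.14


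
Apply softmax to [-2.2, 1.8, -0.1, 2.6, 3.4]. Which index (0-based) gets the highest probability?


Softmax is a monotonic transformation, so it preserves the argmax.
We need to find the index of the maximum logit.
Index 0: -2.2
Index 1: 1.8
Index 2: -0.1
Index 3: 2.6
Index 4: 3.4
Maximum logit = 3.4 at index 4

4


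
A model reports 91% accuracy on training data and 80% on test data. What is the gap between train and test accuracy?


Gap = train_accuracy - test_accuracy
= 91 - 80
= 11%
This gap suggests the model is overfitting.

11


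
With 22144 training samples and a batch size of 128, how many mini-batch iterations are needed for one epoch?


Iterations per epoch = dataset_size / batch_size
= 22144 / 128
= 173

173


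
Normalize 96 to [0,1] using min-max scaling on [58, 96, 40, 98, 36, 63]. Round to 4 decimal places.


Min = 36, Max = 98
Range = 98 - 36 = 62
Scaled = (x - min) / (max - min)
= (96 - 36) / 62
= 60 / 62
= 0.9677

0.9677


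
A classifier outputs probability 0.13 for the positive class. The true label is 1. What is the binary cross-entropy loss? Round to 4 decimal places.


For y=1: Loss = -log(p)
= -log(0.13)
= -(-2.0402)
= 2.0402

2.0402


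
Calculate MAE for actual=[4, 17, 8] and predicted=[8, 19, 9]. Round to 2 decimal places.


Absolute errors: [4, 2, 1]
Sum of absolute errors = 7
MAE = 7 / 3 = 2.33

2.33


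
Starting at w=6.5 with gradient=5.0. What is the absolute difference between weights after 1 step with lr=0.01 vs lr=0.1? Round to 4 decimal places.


With lr=0.01: w_new = 6.5 - 0.01 * 5.0 = 6.45
With lr=0.1: w_new = 6.5 - 0.1 * 5.0 = 6.0
Absolute difference = |6.45 - 6.0|
= 0.4500

0.4500


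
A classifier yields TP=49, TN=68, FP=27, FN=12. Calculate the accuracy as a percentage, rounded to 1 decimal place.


Accuracy = (TP + TN) / (TP + TN + FP + FN) * 100
= (49 + 68) / (49 + 68 + 27 + 12)
= 117 / 156
= 0.75
= 75.0%

75.0


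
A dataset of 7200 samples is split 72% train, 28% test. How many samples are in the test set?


Train samples = 7200 * 72% = 5184
Test samples = 7200 - 5184
= 2016

2016


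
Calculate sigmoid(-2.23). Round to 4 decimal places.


sigmoid(z) = 1 / (1 + exp(-z))
exp(-(-2.23)) = exp(2.23) = 9.2999
1 + 9.2999 = 10.2999
1 / 10.2999 = 0.0971

0.0971


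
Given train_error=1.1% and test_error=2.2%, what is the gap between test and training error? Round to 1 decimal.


Generalization gap = test_error - train_error
= 2.2 - 1.1
= 1.1%
A small gap suggests good generalization.

1.1


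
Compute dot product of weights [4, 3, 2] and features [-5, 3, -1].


Element-wise products:
4 * -5 = -20
3 * 3 = 9
2 * -1 = -2
Sum = -20 + 9 + -2
= -13

-13


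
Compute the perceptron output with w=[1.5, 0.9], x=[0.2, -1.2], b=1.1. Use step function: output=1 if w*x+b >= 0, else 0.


z = w . x + b
= 1.5*0.2 + 0.9*-1.2 + 1.1
= 0.3 + -1.08 + 1.1
= -0.78 + 1.1
= 0.32
Since z = 0.32 >= 0, output = 1

1


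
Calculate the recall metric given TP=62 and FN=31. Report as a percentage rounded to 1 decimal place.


Recall = TP / (TP + FN) * 100
= 62 / (62 + 31)
= 62 / 93
= 0.6667
= 66.7%

66.7


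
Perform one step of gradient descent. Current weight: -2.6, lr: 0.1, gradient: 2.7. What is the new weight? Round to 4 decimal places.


w_new = w_old - lr * gradient
= -2.6 - 0.1 * 2.7
= -2.6 - (0.27)
= -2.8700

-2.8700


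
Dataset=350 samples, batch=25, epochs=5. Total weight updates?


Iterations per epoch = 350 / 25 = 14
Total updates = iterations_per_epoch * epochs
= 14 * 5
= 70

70


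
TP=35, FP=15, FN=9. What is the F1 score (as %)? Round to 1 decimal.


Precision = TP / (TP + FP) = 35 / 50 = 0.7
Recall = TP / (TP + FN) = 35 / 44 = 0.7955
F1 = 2 * P * R / (P + R)
= 2 * 0.7 * 0.7955 / (0.7 + 0.7955)
= 1.1136 / 1.4955
= 0.7447
As percentage: 74.5%

74.5


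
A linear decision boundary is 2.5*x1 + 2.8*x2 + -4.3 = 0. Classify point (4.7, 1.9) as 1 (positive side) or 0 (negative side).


Compute 2.5 * 4.7 + 2.8 * 1.9 + -4.3
= 11.75 + 5.32 + -4.3
= 12.77
Since 12.77 >= 0, the point is on the positive side.

1


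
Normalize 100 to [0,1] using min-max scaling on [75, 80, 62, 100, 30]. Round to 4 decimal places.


Min = 30, Max = 100
Range = 100 - 30 = 70
Scaled = (x - min) / (max - min)
= (100 - 30) / 70
= 70 / 70
= 1.0000

1.0000


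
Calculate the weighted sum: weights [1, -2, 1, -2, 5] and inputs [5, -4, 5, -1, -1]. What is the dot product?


Element-wise products:
1 * 5 = 5
-2 * -4 = 8
1 * 5 = 5
-2 * -1 = 2
5 * -1 = -5
Sum = 5 + 8 + 5 + 2 + -5
= 15

15


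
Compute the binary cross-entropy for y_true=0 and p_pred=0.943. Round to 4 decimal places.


For y=0: Loss = -log(1-p)
= -log(1 - 0.943)
= -log(0.057)
= -(-2.8647)
= 2.8647

2.8647


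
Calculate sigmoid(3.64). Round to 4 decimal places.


sigmoid(z) = 1 / (1 + exp(-z))
exp(-(3.64)) = exp(-3.64) = 0.0263
1 + 0.0263 = 1.0263
1 / 1.0263 = 0.9744

0.9744


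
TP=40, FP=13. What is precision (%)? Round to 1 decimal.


Precision = TP / (TP + FP) * 100
= 40 / (40 + 13)
= 40 / 53
= 0.7547
= 75.5%

75.5


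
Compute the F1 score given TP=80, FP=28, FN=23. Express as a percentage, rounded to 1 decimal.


Precision = TP / (TP + FP) = 80 / 108 = 0.7407
Recall = TP / (TP + FN) = 80 / 103 = 0.7767
F1 = 2 * P * R / (P + R)
= 2 * 0.7407 * 0.7767 / (0.7407 + 0.7767)
= 1.1507 / 1.5174
= 0.7583
As percentage: 75.8%

75.8


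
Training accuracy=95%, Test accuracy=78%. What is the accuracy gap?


Gap = train_accuracy - test_accuracy
= 95 - 78
= 17%
This gap suggests the model is overfitting.

17


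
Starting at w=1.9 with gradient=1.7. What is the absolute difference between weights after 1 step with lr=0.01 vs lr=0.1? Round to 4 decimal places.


With lr=0.01: w_new = 1.9 - 0.01 * 1.7 = 1.883
With lr=0.1: w_new = 1.9 - 0.1 * 1.7 = 1.73
Absolute difference = |1.883 - 1.73|
= 0.1530

0.1530


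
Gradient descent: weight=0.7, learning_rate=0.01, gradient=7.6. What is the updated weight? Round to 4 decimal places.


w_new = w_old - lr * gradient
= 0.7 - 0.01 * 7.6
= 0.7 - (0.076)
= 0.6240

0.6240


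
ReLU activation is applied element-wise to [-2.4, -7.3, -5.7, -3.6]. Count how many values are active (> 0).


ReLU(x) = max(0, x) for each element:
ReLU(-2.4) = 0
ReLU(-7.3) = 0
ReLU(-5.7) = 0
ReLU(-3.6) = 0
Active neurons (>0): 0

0


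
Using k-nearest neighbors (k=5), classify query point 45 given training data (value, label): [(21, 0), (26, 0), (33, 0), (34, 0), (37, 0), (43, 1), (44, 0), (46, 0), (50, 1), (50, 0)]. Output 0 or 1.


Distances from query 45:
Point 44 (class 0): distance = 1
Point 46 (class 0): distance = 1
Point 43 (class 1): distance = 2
Point 50 (class 0): distance = 5
Point 50 (class 1): distance = 5
K=5 nearest neighbors: classes = [0, 0, 1, 0, 1]
Votes for class 1: 2 / 5
Majority vote => class 0

0


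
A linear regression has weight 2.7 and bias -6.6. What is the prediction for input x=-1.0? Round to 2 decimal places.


y = 2.7 * -1.0 + (-6.6)
= -2.7 + (-6.6)
= -9.30

-9.30


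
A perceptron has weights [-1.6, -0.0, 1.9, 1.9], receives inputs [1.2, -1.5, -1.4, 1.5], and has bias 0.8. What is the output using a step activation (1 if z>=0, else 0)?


z = w . x + b
= -1.6*1.2 + -0.0*-1.5 + 1.9*-1.4 + 1.9*1.5 + 0.8
= -1.92 + 0.0 + -2.66 + 2.85 + 0.8
= -1.73 + 0.8
= -0.93
Since z = -0.93 < 0, output = 0

0


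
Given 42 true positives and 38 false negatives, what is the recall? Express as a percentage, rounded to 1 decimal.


Recall = TP / (TP + FN) * 100
= 42 / (42 + 38)
= 42 / 80
= 0.525
= 52.5%

52.5


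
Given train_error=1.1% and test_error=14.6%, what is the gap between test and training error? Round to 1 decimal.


Generalization gap = test_error - train_error
= 14.6 - 1.1
= 13.5%
A large gap suggests overfitting.

13.5


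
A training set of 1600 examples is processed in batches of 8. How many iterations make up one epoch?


Iterations per epoch = dataset_size / batch_size
= 1600 / 8
= 200

200


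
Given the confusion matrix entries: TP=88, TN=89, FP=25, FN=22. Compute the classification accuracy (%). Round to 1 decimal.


Accuracy = (TP + TN) / (TP + TN + FP + FN) * 100
= (88 + 89) / (88 + 89 + 25 + 22)
= 177 / 224
= 0.7902
= 79.0%

79.0


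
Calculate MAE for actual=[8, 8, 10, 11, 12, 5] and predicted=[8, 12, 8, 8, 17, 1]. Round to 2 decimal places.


Absolute errors: [0, 4, 2, 3, 5, 4]
Sum of absolute errors = 18
MAE = 18 / 6 = 3.00

3.00


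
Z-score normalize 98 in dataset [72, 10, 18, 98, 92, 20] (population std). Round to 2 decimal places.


Mean = (72 + 10 + 18 + 98 + 92 + 20) / 6 = 51.6667
Variance = sum((x_i - mean)^2) / n = 1343.2222
Std = sqrt(1343.2222) = 36.65
Z = (x - mean) / std
= (98 - 51.6667) / 36.65
= 46.3333 / 36.65
= 1.26

1.26


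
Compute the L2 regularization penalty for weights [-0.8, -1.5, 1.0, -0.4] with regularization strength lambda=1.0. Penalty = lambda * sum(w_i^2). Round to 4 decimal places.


Squaring each weight:
(-0.8)^2 = 0.64
(-1.5)^2 = 2.25
1.0^2 = 1.0
(-0.4)^2 = 0.16
Sum of squares = 4.05
Penalty = 1.0 * 4.05 = 4.0500

4.0500


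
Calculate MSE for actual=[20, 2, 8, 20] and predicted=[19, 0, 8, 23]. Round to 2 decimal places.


Differences: [1, 2, 0, -3]
Squared errors: [1, 4, 0, 9]
Sum of squared errors = 14
MSE = 14 / 4 = 3.50

3.50


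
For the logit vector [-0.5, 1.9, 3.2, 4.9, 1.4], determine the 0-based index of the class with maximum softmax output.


Softmax is a monotonic transformation, so it preserves the argmax.
We need to find the index of the maximum logit.
Index 0: -0.5
Index 1: 1.9
Index 2: 3.2
Index 3: 4.9
Index 4: 1.4
Maximum logit = 4.9 at index 3

3


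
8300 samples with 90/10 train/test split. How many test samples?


Train samples = 8300 * 90% = 7470
Test samples = 8300 - 7470
= 830

830


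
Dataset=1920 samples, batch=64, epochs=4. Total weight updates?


Iterations per epoch = 1920 / 64 = 30
Total updates = iterations_per_epoch * epochs
= 30 * 4
= 120

120


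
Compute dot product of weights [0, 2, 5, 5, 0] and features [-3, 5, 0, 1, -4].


Element-wise products:
0 * -3 = 0
2 * 5 = 10
5 * 0 = 0
5 * 1 = 5
0 * -4 = 0
Sum = 0 + 10 + 0 + 5 + 0
= 15

15


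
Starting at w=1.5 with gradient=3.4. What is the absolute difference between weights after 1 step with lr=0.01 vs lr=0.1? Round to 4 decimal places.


With lr=0.01: w_new = 1.5 - 0.01 * 3.4 = 1.466
With lr=0.1: w_new = 1.5 - 0.1 * 3.4 = 1.16
Absolute difference = |1.466 - 1.16|
= 0.3060

0.3060


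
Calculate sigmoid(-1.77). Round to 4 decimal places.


sigmoid(z) = 1 / (1 + exp(-z))
exp(-(-1.77)) = exp(1.77) = 5.8709
1 + 5.8709 = 6.8709
1 / 6.8709 = 0.1455

0.1455


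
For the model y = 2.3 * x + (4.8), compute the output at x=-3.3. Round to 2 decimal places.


y = 2.3 * -3.3 + (4.8)
= -7.59 + (4.8)
= -2.79

-2.79


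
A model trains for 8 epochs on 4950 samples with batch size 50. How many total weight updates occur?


Iterations per epoch = 4950 / 50 = 99
Total updates = iterations_per_epoch * epochs
= 99 * 8
= 792

792


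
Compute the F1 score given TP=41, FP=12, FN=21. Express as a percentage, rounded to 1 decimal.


Precision = TP / (TP + FP) = 41 / 53 = 0.7736
Recall = TP / (TP + FN) = 41 / 62 = 0.6613
F1 = 2 * P * R / (P + R)
= 2 * 0.7736 * 0.6613 / (0.7736 + 0.6613)
= 1.0231 / 1.4349
= 0.713
As percentage: 71.3%

71.3


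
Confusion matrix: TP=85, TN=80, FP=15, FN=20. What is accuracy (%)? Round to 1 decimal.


Accuracy = (TP + TN) / (TP + TN + FP + FN) * 100
= (85 + 80) / (85 + 80 + 15 + 20)
= 165 / 200
= 0.825
= 82.5%

82.5


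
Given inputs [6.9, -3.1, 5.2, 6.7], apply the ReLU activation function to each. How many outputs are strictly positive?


ReLU(x) = max(0, x) for each element:
ReLU(6.9) = 6.9
ReLU(-3.1) = 0
ReLU(5.2) = 5.2
ReLU(6.7) = 6.7
Active neurons (>0): 3

3


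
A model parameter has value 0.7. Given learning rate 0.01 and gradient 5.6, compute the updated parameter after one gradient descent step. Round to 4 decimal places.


w_new = w_old - lr * gradient
= 0.7 - 0.01 * 5.6
= 0.7 - (0.056)
= 0.6440

0.6440


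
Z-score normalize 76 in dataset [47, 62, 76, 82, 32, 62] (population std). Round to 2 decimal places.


Mean = (47 + 62 + 76 + 82 + 32 + 62) / 6 = 60.1667
Variance = sum((x_i - mean)^2) / n = 283.4722
Std = sqrt(283.4722) = 16.8366
Z = (x - mean) / std
= (76 - 60.1667) / 16.8366
= 15.8333 / 16.8366
= 0.94

0.94


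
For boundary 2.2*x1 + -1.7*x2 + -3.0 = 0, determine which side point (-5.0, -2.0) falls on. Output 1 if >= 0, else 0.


Compute 2.2 * -5.0 + -1.7 * -2.0 + -3.0
= -11.0 + 3.4 + -3.0
= -10.6
Since -10.6 < 0, the point is on the negative side.

0


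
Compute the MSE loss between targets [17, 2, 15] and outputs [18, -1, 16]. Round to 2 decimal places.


Differences: [-1, 3, -1]
Squared errors: [1, 9, 1]
Sum of squared errors = 11
MSE = 11 / 3 = 3.67

3.67


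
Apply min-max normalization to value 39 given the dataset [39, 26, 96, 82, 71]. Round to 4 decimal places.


Min = 26, Max = 96
Range = 96 - 26 = 70
Scaled = (x - min) / (max - min)
= (39 - 26) / 70
= 13 / 70
= 0.1857

0.1857


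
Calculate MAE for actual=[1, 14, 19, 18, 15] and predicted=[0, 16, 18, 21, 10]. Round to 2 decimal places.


Absolute errors: [1, 2, 1, 3, 5]
Sum of absolute errors = 12
MAE = 12 / 5 = 2.40

2.40


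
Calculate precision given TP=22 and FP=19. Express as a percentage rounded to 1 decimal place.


Precision = TP / (TP + FP) * 100
= 22 / (22 + 19)
= 22 / 41
= 0.5366
= 53.7%

53.7


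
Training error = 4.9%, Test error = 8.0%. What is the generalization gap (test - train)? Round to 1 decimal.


Generalization gap = test_error - train_error
= 8.0 - 4.9
= 3.1%
A moderate gap.

3.1


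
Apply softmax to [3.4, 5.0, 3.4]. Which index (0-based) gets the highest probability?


Softmax is a monotonic transformation, so it preserves the argmax.
We need to find the index of the maximum logit.
Index 0: 3.4
Index 1: 5.0
Index 2: 3.4
Maximum logit = 5.0 at index 1

1


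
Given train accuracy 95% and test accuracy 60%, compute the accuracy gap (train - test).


Gap = train_accuracy - test_accuracy
= 95 - 60
= 35%
This large gap strongly indicates overfitting.

35


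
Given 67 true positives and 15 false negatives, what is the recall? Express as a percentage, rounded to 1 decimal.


Recall = TP / (TP + FN) * 100
= 67 / (67 + 15)
= 67 / 82
= 0.8171
= 81.7%

81.7


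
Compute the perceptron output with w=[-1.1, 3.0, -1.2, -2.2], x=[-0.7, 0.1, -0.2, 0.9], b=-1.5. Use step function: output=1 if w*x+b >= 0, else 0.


z = w . x + b
= -1.1*-0.7 + 3.0*0.1 + -1.2*-0.2 + -2.2*0.9 + -1.5
= 0.77 + 0.3 + 0.24 + -1.98 + -1.5
= -0.67 + -1.5
= -2.17
Since z = -2.17 < 0, output = 0

0


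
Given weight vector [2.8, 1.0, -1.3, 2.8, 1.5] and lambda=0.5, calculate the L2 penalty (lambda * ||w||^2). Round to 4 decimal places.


Squaring each weight:
2.8^2 = 7.84
1.0^2 = 1.0
(-1.3)^2 = 1.69
2.8^2 = 7.84
1.5^2 = 2.25
Sum of squares = 20.62
Penalty = 0.5 * 20.62 = 10.3100

10.3100


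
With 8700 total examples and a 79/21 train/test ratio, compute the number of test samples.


Train samples = 8700 * 79% = 6873
Test samples = 8700 - 6873
= 1827

1827


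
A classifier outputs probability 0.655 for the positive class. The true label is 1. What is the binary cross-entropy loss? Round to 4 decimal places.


For y=1: Loss = -log(p)
= -log(0.655)
= -(-0.4231)
= 0.4231

0.4231


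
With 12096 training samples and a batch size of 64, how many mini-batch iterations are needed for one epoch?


Iterations per epoch = dataset_size / batch_size
= 12096 / 64
= 189

189


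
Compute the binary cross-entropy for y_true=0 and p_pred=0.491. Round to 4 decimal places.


For y=0: Loss = -log(1-p)
= -log(1 - 0.491)
= -log(0.509)
= -(-0.6753)
= 0.6753

0.6753


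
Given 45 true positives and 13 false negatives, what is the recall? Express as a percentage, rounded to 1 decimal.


Recall = TP / (TP + FN) * 100
= 45 / (45 + 13)
= 45 / 58
= 0.7759
= 77.6%

77.6


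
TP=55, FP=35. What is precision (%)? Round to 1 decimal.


Precision = TP / (TP + FP) * 100
= 55 / (55 + 35)
= 55 / 90
= 0.6111
= 61.1%

61.1


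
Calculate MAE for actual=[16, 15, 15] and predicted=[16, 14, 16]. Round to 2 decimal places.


Absolute errors: [0, 1, 1]
Sum of absolute errors = 2
MAE = 2 / 3 = 0.67

0.67


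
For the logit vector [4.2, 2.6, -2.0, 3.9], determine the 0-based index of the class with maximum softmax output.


Softmax is a monotonic transformation, so it preserves the argmax.
We need to find the index of the maximum logit.
Index 0: 4.2
Index 1: 2.6
Index 2: -2.0
Index 3: 3.9
Maximum logit = 4.2 at index 0

0


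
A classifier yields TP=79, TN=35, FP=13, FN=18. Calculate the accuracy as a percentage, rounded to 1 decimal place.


Accuracy = (TP + TN) / (TP + TN + FP + FN) * 100
= (79 + 35) / (79 + 35 + 13 + 18)
= 114 / 145
= 0.7862
= 78.6%

78.6


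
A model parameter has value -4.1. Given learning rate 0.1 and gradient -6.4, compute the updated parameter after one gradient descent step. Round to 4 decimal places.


w_new = w_old - lr * gradient
= -4.1 - 0.1 * -6.4
= -4.1 - (-0.64)
= -3.4600

-3.4600


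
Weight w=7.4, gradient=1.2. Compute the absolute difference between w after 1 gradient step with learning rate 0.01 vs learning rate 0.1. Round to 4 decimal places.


With lr=0.01: w_new = 7.4 - 0.01 * 1.2 = 7.388
With lr=0.1: w_new = 7.4 - 0.1 * 1.2 = 7.28
Absolute difference = |7.388 - 7.28|
= 0.1080

0.1080


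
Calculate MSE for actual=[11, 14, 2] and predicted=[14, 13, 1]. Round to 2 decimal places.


Differences: [-3, 1, 1]
Squared errors: [9, 1, 1]
Sum of squared errors = 11
MSE = 11 / 3 = 3.67

3.67


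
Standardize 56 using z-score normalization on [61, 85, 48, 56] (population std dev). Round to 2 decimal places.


Mean = (61 + 85 + 48 + 56) / 4 = 62.5
Variance = sum((x_i - mean)^2) / n = 190.25
Std = sqrt(190.25) = 13.7931
Z = (x - mean) / std
= (56 - 62.5) / 13.7931
= -6.5 / 13.7931
= -0.47

-0.47


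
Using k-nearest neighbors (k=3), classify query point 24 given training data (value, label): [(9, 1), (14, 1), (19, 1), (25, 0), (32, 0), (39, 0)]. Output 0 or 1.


Distances from query 24:
Point 25 (class 0): distance = 1
Point 19 (class 1): distance = 5
Point 32 (class 0): distance = 8
K=3 nearest neighbors: classes = [0, 1, 0]
Votes for class 1: 1 / 3
Majority vote => class 0

0


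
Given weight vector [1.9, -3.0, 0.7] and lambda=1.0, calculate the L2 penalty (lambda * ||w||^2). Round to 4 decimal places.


Squaring each weight:
1.9^2 = 3.61
(-3.0)^2 = 9.0
0.7^2 = 0.49
Sum of squares = 13.1
Penalty = 1.0 * 13.1 = 13.1000

13.1000


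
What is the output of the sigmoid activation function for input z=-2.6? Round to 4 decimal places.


sigmoid(z) = 1 / (1 + exp(-z))
exp(-(-2.6)) = exp(2.6) = 13.4637
1 + 13.4637 = 14.4637
1 / 14.4637 = 0.0691

0.0691


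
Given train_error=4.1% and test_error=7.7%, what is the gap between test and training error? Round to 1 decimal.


Generalization gap = test_error - train_error
= 7.7 - 4.1
= 3.6%
A moderate gap.

3.6


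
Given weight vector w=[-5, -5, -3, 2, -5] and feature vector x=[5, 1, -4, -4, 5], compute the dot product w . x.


Element-wise products:
-5 * 5 = -25
-5 * 1 = -5
-3 * -4 = 12
2 * -4 = -8
-5 * 5 = -25
Sum = -25 + -5 + 12 + -8 + -25
= -51

-51


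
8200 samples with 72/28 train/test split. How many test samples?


Train samples = 8200 * 72% = 5904
Test samples = 8200 - 5904
= 2296

2296


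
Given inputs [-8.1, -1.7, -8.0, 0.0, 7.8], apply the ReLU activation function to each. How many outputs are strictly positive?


ReLU(x) = max(0, x) for each element:
ReLU(-8.1) = 0
ReLU(-1.7) = 0
ReLU(-8.0) = 0
ReLU(0.0) = 0
ReLU(7.8) = 7.8
Active neurons (>0): 1

1


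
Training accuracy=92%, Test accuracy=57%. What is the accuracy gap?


Gap = train_accuracy - test_accuracy
= 92 - 57
= 35%
This large gap strongly indicates overfitting.

35


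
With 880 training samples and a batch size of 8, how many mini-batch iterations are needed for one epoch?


Iterations per epoch = dataset_size / batch_size
= 880 / 8
= 110

110


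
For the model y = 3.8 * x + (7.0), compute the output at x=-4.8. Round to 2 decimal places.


y = 3.8 * -4.8 + (7.0)
= -18.24 + (7.0)
= -11.24

-11.24


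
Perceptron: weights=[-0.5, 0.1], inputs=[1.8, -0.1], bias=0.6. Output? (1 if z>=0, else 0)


z = w . x + b
= -0.5*1.8 + 0.1*-0.1 + 0.6
= -0.9 + -0.01 + 0.6
= -0.91 + 0.6
= -0.31
Since z = -0.31 < 0, output = 0

0


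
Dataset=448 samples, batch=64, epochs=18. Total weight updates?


Iterations per epoch = 448 / 64 = 7
Total updates = iterations_per_epoch * epochs
= 7 * 18
= 126

126


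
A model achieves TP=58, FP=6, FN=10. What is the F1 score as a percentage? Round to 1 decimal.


Precision = TP / (TP + FP) = 58 / 64 = 0.9062
Recall = TP / (TP + FN) = 58 / 68 = 0.8529
F1 = 2 * P * R / (P + R)
= 2 * 0.9062 * 0.8529 / (0.9062 + 0.8529)
= 1.546 / 1.7592
= 0.8788
As percentage: 87.9%

87.9


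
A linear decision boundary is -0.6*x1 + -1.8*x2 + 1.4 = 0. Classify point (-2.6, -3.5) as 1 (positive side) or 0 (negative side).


Compute -0.6 * -2.6 + -1.8 * -3.5 + 1.4
= 1.56 + 6.3 + 1.4
= 9.26
Since 9.26 >= 0, the point is on the positive side.

1


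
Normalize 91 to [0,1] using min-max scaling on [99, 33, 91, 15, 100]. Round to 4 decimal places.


Min = 15, Max = 100
Range = 100 - 15 = 85
Scaled = (x - min) / (max - min)
= (91 - 15) / 85
= 76 / 85
= 0.8941

0.8941


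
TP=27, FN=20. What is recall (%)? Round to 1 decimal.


Recall = TP / (TP + FN) * 100
= 27 / (27 + 20)
= 27 / 47
= 0.5745
= 57.4%

57.4


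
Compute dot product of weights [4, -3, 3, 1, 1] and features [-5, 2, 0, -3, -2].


Element-wise products:
4 * -5 = -20
-3 * 2 = -6
3 * 0 = 0
1 * -3 = -3
1 * -2 = -2
Sum = -20 + -6 + 0 + -3 + -2
= -31

-31


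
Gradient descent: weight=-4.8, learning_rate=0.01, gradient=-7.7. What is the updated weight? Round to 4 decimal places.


w_new = w_old - lr * gradient
= -4.8 - 0.01 * -7.7
= -4.8 - (-0.077)
= -4.7230

-4.7230


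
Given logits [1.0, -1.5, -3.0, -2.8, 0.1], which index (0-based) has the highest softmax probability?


Softmax is a monotonic transformation, so it preserves the argmax.
We need to find the index of the maximum logit.
Index 0: 1.0
Index 1: -1.5
Index 2: -3.0
Index 3: -2.8
Index 4: 0.1
Maximum logit = 1.0 at index 0

0


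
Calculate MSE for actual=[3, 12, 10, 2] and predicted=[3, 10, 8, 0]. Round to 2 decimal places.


Differences: [0, 2, 2, 2]
Squared errors: [0, 4, 4, 4]
Sum of squared errors = 12
MSE = 12 / 4 = 3.00

3.00


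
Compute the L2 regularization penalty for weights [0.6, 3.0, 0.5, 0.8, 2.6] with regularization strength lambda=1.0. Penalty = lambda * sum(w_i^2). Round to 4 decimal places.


Squaring each weight:
0.6^2 = 0.36
3.0^2 = 9.0
0.5^2 = 0.25
0.8^2 = 0.64
2.6^2 = 6.76
Sum of squares = 17.01
Penalty = 1.0 * 17.01 = 17.0100

17.0100


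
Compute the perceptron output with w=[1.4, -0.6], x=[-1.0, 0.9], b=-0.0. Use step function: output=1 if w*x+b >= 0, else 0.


z = w . x + b
= 1.4*-1.0 + -0.6*0.9 + -0.0
= -1.4 + -0.54 + -0.0
= -1.94 + -0.0
= -1.94
Since z = -1.94 < 0, output = 0

0


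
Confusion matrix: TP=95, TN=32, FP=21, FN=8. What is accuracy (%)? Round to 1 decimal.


Accuracy = (TP + TN) / (TP + TN + FP + FN) * 100
= (95 + 32) / (95 + 32 + 21 + 8)
= 127 / 156
= 0.8141
= 81.4%

81.4


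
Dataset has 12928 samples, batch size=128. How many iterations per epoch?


Iterations per epoch = dataset_size / batch_size
= 12928 / 128
= 101

101


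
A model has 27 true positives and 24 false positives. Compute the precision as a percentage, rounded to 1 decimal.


Precision = TP / (TP + FP) * 100
= 27 / (27 + 24)
= 27 / 51
= 0.5294
= 52.9%

52.9


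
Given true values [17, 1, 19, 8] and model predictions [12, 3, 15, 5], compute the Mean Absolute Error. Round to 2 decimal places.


Absolute errors: [5, 2, 4, 3]
Sum of absolute errors = 14
MAE = 14 / 4 = 3.50

3.50


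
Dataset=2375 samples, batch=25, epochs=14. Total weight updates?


Iterations per epoch = 2375 / 25 = 95
Total updates = iterations_per_epoch * epochs
= 95 * 14
= 1330

1330


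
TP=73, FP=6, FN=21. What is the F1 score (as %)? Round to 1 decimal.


Precision = TP / (TP + FP) = 73 / 79 = 0.9241
Recall = TP / (TP + FN) = 73 / 94 = 0.7766
F1 = 2 * P * R / (P + R)
= 2 * 0.9241 * 0.7766 / (0.9241 + 0.7766)
= 1.4352 / 1.7006
= 0.8439
As percentage: 84.4%

84.4


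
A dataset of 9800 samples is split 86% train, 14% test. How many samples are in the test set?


Train samples = 9800 * 86% = 8428
Test samples = 9800 - 8428
= 1372

1372


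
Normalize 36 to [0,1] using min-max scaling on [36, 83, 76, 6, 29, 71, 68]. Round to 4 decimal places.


Min = 6, Max = 83
Range = 83 - 6 = 77
Scaled = (x - min) / (max - min)
= (36 - 6) / 77
= 30 / 77
= 0.3896

0.3896


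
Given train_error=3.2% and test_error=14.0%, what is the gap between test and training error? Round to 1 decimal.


Generalization gap = test_error - train_error
= 14.0 - 3.2
= 10.8%
A large gap suggests overfitting.

10.8


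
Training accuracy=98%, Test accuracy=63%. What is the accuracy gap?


Gap = train_accuracy - test_accuracy
= 98 - 63
= 35%
This large gap strongly indicates overfitting.

35


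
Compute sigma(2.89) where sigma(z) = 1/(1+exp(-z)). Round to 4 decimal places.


sigmoid(z) = 1 / (1 + exp(-z))
exp(-(2.89)) = exp(-2.89) = 0.0556
1 + 0.0556 = 1.0556
1 / 1.0556 = 0.9473

0.9473


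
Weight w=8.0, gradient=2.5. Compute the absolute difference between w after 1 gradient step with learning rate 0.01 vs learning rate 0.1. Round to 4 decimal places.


With lr=0.01: w_new = 8.0 - 0.01 * 2.5 = 7.975
With lr=0.1: w_new = 8.0 - 0.1 * 2.5 = 7.75
Absolute difference = |7.975 - 7.75|
= 0.2250

0.2250


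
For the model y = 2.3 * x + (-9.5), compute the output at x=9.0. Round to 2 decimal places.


y = 2.3 * 9.0 + (-9.5)
= 20.7 + (-9.5)
= 11.20

11.20


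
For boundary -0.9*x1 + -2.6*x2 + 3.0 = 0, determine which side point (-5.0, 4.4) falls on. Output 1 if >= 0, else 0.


Compute -0.9 * -5.0 + -2.6 * 4.4 + 3.0
= 4.5 + -11.44 + 3.0
= -3.94
Since -3.94 < 0, the point is on the negative side.

0


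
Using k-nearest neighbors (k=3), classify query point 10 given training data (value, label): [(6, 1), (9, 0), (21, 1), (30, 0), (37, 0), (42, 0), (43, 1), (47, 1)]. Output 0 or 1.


Distances from query 10:
Point 9 (class 0): distance = 1
Point 6 (class 1): distance = 4
Point 21 (class 1): distance = 11
K=3 nearest neighbors: classes = [0, 1, 1]
Votes for class 1: 2 / 3
Majority vote => class 1

1
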